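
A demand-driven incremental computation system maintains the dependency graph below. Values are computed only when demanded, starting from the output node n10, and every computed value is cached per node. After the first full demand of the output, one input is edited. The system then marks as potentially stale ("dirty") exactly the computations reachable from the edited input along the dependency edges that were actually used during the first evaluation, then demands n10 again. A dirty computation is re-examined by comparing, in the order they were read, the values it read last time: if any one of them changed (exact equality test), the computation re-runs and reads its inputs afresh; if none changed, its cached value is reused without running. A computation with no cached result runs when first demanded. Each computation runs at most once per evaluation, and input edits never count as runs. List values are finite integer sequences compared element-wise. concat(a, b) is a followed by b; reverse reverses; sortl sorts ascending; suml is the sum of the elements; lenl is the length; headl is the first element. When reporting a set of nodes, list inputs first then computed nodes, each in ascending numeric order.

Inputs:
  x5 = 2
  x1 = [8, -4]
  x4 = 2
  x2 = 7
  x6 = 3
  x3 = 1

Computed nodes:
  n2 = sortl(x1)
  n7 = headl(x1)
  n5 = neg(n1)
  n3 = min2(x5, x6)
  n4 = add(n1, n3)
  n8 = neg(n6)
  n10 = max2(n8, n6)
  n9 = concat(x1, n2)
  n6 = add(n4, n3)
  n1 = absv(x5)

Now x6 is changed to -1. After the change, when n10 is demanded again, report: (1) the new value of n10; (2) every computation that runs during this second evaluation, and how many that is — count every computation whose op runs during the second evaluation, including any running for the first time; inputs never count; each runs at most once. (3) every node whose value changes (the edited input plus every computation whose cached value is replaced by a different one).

New value of n10: 0.
Computations that run: n3, n4, n6, n8, n10 — 5 in total.
Values that change: x6, n3, n4, n6, n8, n10.

First evaluation (everything demanded from the output):
  n1 = absv(2) = 2
  n3 = min2(2, 3) = 2
  n4 = add(2, 2) = 4
  n6 = add(4, 2) = 6
  n8 = neg(6) = -6
  n10 = max2(-6, 6) = 6

Propagation after the edit:
  n3: runs — x6 3->-1; result -1.
  n4: runs — n3 2->-1; result 1.
  n6: runs — n4 4->1; n3 2->-1; result 0.
  n8: runs — n6 6->0; result 0.
  n10: runs — n8 -6->0; n6 6->0; result 0.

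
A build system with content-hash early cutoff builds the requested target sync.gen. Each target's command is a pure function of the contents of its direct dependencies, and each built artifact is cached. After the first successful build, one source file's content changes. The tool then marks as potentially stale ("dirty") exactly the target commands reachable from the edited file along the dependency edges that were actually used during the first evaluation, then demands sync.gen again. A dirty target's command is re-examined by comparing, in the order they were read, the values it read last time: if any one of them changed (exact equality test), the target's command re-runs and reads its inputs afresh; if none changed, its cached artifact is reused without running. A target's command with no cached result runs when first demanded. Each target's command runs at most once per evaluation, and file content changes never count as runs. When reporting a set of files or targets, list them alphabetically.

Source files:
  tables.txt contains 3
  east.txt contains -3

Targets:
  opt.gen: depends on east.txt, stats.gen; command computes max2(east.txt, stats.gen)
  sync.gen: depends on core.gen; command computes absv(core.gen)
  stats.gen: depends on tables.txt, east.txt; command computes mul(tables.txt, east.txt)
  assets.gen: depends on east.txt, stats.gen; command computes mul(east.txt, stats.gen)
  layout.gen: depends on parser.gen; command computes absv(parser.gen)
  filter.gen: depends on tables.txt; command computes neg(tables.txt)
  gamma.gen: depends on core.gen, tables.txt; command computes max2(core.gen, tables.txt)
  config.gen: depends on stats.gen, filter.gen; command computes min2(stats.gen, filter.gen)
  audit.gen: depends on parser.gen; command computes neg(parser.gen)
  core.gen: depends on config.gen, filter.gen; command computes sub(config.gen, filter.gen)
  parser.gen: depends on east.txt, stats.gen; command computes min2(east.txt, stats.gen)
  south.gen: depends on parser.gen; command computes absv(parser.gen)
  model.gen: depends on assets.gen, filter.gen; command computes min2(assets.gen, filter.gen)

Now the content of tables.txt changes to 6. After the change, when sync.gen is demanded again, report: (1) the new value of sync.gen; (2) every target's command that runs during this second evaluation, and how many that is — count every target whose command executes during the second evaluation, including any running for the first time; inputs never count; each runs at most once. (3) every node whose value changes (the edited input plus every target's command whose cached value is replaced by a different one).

First evaluation (everything demanded from the output):
  filter.gen = neg(3) = -3
  stats.gen = mul(3, -3) = -9
  config.gen = min2(-9, -3) = -9
  core.gen = sub(-9, -3) = -6
  sync.gen = absv(-6) = 6

Propagation after the edit:
  filter.gen: runs — tables.txt 3->6; result -6.
  stats.gen: runs — tables.txt 3->6; result -18.
  config.gen: runs — stats.gen -9->-18; filter.gen -3->-6; result -18.
  core.gen: runs — config.gen -9->-18; filter.gen -3->-6; result -12.
  sync.gen: runs — core.gen -6->-12; result 12.

New value of sync.gen: 12.
Target commands that run: config.gen, core.gen, filter.gen, stats.gen, sync.gen — 5 in total.
Values that change: config.gen, core.gen, filter.gen, stats.gen, sync.gen, tables.txt.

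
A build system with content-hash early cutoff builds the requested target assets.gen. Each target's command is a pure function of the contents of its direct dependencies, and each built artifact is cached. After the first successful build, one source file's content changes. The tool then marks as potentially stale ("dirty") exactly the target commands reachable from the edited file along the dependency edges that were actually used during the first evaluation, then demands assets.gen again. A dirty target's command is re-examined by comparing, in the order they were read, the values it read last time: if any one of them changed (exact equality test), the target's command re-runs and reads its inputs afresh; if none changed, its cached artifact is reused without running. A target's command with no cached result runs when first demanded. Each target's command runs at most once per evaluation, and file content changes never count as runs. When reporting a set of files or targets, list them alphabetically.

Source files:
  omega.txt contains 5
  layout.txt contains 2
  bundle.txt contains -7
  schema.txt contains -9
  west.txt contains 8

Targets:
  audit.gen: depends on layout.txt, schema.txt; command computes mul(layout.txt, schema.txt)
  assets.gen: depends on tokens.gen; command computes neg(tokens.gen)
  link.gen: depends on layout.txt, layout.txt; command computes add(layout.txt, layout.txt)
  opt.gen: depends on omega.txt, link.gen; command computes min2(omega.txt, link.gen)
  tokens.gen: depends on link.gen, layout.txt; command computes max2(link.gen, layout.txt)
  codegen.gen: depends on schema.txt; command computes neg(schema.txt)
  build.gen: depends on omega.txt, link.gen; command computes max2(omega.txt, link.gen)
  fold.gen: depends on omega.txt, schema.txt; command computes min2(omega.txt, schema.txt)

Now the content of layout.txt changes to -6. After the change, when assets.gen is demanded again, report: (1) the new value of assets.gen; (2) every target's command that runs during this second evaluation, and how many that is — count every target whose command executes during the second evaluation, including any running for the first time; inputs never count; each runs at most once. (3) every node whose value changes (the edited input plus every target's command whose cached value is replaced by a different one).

First evaluation (everything demanded from the output):
  link.gen = add(2, 2) = 4
  tokens.gen = max2(4, 2) = 4
  assets.gen = neg(4) = -4

Propagation after the edit:
  link.gen: runs — layout.txt 2->-6; layout.txt 2->-6; result -12.
  tokens.gen: runs — link.gen 4->-12; layout.txt 2->-6; result -6.
  assets.gen: runs — tokens.gen 4->-6; result 6.

New value of assets.gen: 6.
Target commands that run: assets.gen, link.gen, tokens.gen — 3 in total.
Values that change: assets.gen, layout.txt, link.gen, tokens.gen.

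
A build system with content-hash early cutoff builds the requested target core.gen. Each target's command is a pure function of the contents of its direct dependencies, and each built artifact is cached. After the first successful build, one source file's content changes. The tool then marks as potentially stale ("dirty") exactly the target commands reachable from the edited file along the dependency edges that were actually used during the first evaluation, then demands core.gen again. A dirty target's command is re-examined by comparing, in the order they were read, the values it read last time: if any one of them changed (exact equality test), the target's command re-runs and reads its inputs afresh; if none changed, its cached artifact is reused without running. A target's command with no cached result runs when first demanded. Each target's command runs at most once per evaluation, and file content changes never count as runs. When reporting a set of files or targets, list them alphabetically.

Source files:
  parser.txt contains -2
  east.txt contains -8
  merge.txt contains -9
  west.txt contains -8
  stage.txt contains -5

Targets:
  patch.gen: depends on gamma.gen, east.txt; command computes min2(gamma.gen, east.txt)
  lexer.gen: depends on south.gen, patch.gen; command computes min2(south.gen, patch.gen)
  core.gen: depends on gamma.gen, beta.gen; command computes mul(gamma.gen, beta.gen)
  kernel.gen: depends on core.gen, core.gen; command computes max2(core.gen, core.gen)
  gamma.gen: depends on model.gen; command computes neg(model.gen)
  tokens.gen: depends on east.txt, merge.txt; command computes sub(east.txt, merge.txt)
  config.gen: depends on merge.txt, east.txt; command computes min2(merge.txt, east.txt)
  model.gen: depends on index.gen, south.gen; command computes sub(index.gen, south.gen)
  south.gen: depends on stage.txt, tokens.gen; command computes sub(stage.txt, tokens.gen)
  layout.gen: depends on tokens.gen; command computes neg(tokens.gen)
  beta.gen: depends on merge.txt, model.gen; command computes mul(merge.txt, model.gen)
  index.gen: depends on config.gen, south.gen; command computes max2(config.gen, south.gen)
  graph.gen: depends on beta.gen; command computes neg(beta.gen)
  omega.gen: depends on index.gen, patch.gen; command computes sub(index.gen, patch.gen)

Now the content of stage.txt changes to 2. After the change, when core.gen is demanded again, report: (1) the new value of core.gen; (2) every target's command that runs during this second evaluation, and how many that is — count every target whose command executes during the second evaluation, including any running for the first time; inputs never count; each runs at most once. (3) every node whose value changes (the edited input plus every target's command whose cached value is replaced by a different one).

New value of core.gen: 0.
Target commands that run: index.gen, model.gen, south.gen — 3 in total.
Values that change: index.gen, south.gen, stage.txt.
Key observation: the change is absorbed at model.gen — it re-runs but produces the same value, and the output's value is unchanged.

First evaluation (everything demanded from the output):
  config.gen = min2(-9, -8) = -9
  tokens.gen = sub(-8, -9) = 1
  south.gen = sub(-5, 1) = -6
  index.gen = max2(-9, -6) = -6
  model.gen = sub(-6, -6) = 0
  beta.gen = mul(-9, 0) = 0
  gamma.gen = neg(0) = 0
  core.gen = mul(0, 0) = 0

Propagation after the edit:
  south.gen: runs — stage.txt -5->2; result 1.
  index.gen: runs — south.gen -6->1; result 1.
  model.gen: runs — index.gen -6->1; south.gen -6->1; result 0 (same value as before).
  beta.gen: checked — values it read are unchanged (merge.txt unchanged, model.gen unchanged); reused cached 0 without running.
  gamma.gen: checked — values it read are unchanged (model.gen unchanged); reused cached 0 without running.
  core.gen: checked — values it read are unchanged (gamma.gen unchanged, beta.gen unchanged); reused cached 0 without running.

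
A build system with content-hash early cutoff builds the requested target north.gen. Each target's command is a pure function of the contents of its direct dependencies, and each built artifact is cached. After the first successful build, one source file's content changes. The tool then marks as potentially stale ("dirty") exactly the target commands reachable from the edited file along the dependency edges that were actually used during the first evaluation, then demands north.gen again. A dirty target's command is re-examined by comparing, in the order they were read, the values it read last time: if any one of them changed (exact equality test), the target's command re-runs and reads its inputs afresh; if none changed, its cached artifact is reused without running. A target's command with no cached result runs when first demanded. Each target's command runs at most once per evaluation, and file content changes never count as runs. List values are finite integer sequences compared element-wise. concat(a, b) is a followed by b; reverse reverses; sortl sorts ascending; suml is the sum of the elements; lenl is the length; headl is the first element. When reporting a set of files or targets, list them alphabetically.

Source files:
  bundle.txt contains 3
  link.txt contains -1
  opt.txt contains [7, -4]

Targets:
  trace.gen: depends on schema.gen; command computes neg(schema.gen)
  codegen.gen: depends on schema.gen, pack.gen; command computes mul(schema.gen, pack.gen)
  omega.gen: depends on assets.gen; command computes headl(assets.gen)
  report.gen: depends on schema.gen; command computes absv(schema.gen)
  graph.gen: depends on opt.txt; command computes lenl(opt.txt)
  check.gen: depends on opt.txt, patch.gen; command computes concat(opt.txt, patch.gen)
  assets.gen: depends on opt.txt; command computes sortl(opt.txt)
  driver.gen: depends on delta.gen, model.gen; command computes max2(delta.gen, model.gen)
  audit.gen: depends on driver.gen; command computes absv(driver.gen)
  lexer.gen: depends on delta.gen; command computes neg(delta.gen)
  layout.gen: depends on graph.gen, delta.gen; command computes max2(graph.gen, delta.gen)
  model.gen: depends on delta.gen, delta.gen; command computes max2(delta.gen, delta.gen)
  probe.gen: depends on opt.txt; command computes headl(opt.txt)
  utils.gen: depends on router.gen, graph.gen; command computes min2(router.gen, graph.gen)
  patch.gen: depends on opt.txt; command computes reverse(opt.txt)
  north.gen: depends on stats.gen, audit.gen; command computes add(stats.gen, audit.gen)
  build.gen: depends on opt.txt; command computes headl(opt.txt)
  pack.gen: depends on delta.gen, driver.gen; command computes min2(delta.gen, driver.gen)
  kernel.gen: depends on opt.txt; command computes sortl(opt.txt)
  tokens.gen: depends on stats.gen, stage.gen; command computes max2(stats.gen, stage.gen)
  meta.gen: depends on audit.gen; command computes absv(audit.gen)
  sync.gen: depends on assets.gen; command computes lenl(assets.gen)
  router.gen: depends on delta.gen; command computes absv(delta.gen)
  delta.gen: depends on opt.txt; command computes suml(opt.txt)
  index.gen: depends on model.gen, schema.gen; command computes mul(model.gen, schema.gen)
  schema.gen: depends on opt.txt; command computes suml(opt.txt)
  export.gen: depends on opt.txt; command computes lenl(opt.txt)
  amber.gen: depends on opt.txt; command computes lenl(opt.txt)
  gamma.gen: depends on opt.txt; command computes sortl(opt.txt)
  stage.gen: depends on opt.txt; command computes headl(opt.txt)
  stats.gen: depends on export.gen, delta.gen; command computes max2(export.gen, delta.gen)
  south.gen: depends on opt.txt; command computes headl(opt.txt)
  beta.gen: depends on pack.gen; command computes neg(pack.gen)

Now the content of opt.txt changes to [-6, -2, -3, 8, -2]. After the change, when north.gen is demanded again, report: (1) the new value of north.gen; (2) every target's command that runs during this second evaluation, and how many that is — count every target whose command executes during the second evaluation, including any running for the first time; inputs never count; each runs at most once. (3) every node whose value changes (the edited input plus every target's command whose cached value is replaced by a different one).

New value of north.gen: 10.
Target commands that run: audit.gen, delta.gen, driver.gen, export.gen, model.gen, north.gen, stats.gen — 7 in total.
Values that change: audit.gen, delta.gen, driver.gen, export.gen, model.gen, north.gen, opt.txt, stats.gen.

First evaluation (everything demanded from the output):
  delta.gen = suml([7, -4]) = 3
  export.gen = lenl([7, -4]) = 2
  model.gen = max2(3, 3) = 3
  driver.gen = max2(3, 3) = 3
  audit.gen = absv(3) = 3
  stats.gen = max2(2, 3) = 3
  north.gen = add(3, 3) = 6

Propagation after the edit:
  delta.gen: runs — opt.txt [7, -4]->[-6, -2, -3, 8, -2]; result -5.
  export.gen: runs — opt.txt [7, -4]->[-6, -2, -3, 8, -2]; result 5.
  model.gen: runs — delta.gen 3->-5; delta.gen 3->-5; result -5.
  driver.gen: runs — delta.gen 3->-5; model.gen 3->-5; result -5.
  audit.gen: runs — driver.gen 3->-5; result 5.
  stats.gen: runs — export.gen 2->5; delta.gen 3->-5; result 5.
  north.gen: runs — stats.gen 3->5; audit.gen 3->5; result 10.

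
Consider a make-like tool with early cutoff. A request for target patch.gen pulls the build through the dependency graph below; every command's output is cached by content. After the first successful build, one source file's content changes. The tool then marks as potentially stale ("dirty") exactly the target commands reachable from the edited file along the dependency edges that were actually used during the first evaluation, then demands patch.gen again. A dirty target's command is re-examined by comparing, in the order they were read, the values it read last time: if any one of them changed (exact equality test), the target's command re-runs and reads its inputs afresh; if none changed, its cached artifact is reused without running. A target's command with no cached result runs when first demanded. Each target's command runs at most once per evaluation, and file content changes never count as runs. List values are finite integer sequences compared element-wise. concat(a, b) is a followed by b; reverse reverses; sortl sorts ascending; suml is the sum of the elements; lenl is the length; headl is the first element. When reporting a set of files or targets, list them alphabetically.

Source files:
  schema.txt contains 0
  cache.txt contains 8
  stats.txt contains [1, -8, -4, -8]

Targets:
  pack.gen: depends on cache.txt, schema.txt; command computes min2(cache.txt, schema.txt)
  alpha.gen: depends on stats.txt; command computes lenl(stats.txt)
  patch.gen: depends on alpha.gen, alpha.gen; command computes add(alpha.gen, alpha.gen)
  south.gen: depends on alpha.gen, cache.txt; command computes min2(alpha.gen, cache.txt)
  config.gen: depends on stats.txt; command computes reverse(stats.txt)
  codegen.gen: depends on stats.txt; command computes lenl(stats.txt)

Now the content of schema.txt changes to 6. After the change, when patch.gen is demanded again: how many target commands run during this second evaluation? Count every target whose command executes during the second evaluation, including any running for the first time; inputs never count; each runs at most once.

First demand of the output computes:
  alpha.gen = lenl([1, -8, -4, -8]) = 4
  patch.gen = add(4, 4) = 8

After the edit, cleaning proceeds:
  schema.txt only reaches undemanded nodes; the second demand re-runs nothing.

Note the shortcut — schema.txt feeds only undemanded nodes, so no recomputation happens.

0 target commands run: none.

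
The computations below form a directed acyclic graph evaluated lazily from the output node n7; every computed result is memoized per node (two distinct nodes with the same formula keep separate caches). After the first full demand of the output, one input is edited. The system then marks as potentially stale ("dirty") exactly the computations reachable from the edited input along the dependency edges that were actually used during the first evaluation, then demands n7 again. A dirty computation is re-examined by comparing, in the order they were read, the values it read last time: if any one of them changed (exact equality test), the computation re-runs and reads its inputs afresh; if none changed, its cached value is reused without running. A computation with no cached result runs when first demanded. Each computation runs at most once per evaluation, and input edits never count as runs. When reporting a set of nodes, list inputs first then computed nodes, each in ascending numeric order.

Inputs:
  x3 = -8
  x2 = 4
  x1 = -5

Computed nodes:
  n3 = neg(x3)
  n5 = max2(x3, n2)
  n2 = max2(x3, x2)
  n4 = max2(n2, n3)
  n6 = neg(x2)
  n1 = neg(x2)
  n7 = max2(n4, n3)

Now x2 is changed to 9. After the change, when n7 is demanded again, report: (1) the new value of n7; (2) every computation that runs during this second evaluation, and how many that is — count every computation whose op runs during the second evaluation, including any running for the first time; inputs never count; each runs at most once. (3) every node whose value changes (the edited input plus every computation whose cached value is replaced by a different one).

First demand of the output computes:
  n2 = max2(-8, 4) = 4
  n3 = neg(-8) = 8
  n4 = max2(4, 8) = 8
  n7 = max2(8, 8) = 8

After the edit, cleaning proceeds:
  n2: a read changed (x2 4->9) — executes, giving 9.
  n4: a read changed (n2 4->9) — executes, giving 9.
  n7: a read changed (n4 8->9) — executes, giving 9.

Demanding n7 again yields 9.
3 computations run: n2, n4, n7.
The nodes whose values change: x2, n2, n4, n7.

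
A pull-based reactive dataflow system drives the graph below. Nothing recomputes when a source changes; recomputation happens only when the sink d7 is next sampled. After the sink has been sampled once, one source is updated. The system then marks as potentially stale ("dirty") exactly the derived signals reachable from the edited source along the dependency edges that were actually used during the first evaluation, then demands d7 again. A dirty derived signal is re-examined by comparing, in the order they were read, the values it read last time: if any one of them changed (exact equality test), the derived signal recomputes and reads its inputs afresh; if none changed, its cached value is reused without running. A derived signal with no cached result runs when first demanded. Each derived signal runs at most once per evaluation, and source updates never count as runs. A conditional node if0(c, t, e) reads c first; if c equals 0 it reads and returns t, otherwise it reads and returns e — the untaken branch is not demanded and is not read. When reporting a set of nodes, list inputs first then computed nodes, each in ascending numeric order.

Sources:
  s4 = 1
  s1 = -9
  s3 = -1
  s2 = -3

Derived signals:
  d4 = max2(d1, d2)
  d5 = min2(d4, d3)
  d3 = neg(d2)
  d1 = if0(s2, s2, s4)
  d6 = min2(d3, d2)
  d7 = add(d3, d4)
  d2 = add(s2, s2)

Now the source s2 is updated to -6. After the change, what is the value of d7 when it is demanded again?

New value of d7: 13.

First evaluation (everything demanded from the output):
  d1 = if0(s2=-3 -> else branch s4) = 1
  d2 = add(-3, -3) = -6
  d3 = neg(-6) = 6
  d4 = max2(1, -6) = 1
  d7 = add(6, 1) = 7

Propagation after the edit:
  d1: runs — s2 -3->-6; result 1 (same value as before).
  d2: runs — s2 -3->-6; s2 -3->-6; result -12.
  d3: runs — d2 -6->-12; result 12.
  d4: runs — d2 -6->-12; result 1 (same value as before).
  d7: runs — d3 6->12; result 13.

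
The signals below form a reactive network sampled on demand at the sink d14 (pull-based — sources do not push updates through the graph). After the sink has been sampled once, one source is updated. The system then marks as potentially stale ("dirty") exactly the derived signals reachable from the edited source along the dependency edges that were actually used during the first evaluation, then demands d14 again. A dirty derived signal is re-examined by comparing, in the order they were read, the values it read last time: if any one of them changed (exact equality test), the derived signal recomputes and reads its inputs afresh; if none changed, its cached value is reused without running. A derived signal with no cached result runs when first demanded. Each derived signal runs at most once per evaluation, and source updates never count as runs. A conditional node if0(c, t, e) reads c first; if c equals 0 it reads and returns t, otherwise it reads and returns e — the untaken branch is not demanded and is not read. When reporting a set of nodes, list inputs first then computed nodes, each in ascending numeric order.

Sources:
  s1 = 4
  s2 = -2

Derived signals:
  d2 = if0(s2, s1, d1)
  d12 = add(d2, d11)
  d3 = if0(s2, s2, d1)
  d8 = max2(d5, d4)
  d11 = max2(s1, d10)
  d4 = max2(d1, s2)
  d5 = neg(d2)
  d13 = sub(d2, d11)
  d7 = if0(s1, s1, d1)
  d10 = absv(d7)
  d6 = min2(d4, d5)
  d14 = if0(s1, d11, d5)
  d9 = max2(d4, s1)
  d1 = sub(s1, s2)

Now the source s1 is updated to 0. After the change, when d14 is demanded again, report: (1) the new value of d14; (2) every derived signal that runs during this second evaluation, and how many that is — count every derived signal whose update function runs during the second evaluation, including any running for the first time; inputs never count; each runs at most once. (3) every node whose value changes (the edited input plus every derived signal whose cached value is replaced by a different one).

d14 now evaluates to 0.
Run set: d7, d10, d11, d14 (4 run).
Changed values: s1, d14.
The important point: the flipped condition redirects demand; d1, d2, d5 are left stale, never re-checked.

Initial pass — values computed on the first demand:
  d1 = sub(4, -2) = 6
  d2 = if0(s2=-2 -> else branch d1) = 6
  d5 = neg(6) = -6
  d14 = if0(s1=4 -> else branch d5) = -6

Second demand — change propagation:
  d1: dirty yet unreached — the second evaluation never asks for it.
  d2: dirty yet unreached — the second evaluation never asks for it.
  d5: dirty yet unreached — the second evaluation never asks for it.
  d7: newly demanded (no cache) — executes and yields 0.
  d10: newly demanded (no cache) — executes and yields 0.
  d11: newly demanded (no cache) — executes and yields 0.
  d14: re-runs because s1 4->0; new result 0.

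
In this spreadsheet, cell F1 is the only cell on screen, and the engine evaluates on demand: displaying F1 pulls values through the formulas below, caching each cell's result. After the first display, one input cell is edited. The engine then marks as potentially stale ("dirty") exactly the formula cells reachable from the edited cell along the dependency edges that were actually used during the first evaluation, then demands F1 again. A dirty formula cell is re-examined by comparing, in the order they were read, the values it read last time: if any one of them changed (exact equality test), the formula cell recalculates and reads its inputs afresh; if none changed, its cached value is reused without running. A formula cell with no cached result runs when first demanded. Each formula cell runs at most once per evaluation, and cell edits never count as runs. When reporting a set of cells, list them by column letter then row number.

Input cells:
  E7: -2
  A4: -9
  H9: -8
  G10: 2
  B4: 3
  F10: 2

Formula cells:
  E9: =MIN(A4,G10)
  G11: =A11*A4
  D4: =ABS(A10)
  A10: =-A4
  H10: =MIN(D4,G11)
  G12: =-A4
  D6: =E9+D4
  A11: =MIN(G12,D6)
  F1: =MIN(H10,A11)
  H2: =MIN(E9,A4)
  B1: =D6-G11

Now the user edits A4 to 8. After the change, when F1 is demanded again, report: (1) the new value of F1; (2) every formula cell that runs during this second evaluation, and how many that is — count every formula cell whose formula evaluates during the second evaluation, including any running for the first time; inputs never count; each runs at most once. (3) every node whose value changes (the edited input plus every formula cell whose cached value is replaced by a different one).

Initial pass — values computed on the first demand:
  A10 = -(-9) = 9
  D4 = ABS(9) = 9
  E9 = MIN(-9, 2) = -9
  D6 = -9 + 9 = 0
  G12 = -(-9) = 9
  A11 = MIN(9, 0) = 0
  G11 = 0 * -9 = 0
  H10 = MIN(9, 0) = 0
  F1 = MIN(0, 0) = 0

Second demand — change propagation:
  A10: re-runs because A4 -9->8; new result -8.
  D4: re-runs because A10 9->-8; new result 8.
  E9: re-runs because A4 -9->8; new result 2.
  D6: re-runs because E9 -9->2; D4 9->8; new result 10.
  G12: re-runs because A4 -9->8; new result -8.
  A11: re-runs because G12 9->-8; D6 0->10; new result -8.
  G11: re-runs because A11 0->-8; A4 -9->8; new result -64.
  H10: re-runs because D4 9->8; G11 0->-64; new result -64.
  F1: re-runs because H10 0->-64; A11 0->-8; new result -64.

F1 now evaluates to -64.
Run set: A10, A11, D4, D6, E9, F1, G11, G12, H10 (9 run).
Changed values: A4, A10, A11, D4, D6, E9, F1, G11, G12, H10.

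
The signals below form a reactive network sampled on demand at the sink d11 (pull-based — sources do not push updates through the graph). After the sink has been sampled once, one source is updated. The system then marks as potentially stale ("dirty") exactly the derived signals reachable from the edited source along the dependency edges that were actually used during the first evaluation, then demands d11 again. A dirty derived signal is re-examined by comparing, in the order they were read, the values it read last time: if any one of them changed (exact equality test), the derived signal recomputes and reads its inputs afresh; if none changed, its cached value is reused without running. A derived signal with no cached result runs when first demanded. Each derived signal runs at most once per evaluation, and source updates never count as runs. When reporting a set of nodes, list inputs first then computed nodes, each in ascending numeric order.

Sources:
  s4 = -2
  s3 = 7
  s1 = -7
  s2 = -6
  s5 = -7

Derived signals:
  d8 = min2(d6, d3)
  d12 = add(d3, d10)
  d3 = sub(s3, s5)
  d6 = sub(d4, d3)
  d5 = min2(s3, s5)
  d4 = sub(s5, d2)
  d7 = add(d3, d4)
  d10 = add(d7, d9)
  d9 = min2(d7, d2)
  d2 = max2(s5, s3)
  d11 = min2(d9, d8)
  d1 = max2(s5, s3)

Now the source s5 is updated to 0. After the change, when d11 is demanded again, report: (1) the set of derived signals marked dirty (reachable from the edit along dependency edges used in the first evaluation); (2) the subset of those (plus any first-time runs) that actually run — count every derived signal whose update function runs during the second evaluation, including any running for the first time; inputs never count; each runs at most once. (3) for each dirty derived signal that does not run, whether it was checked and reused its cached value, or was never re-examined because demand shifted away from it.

Dirty set: d2, d3, d4, d6, d7, d8, d9, d11.
Run set: d2, d3, d4, d6, d7, d8, d11 (7 run).
Re-examined without running (cache reused): d9.
The important point: at d9 every value read last time is unchanged, so the dirty flag clears without a run.

Initial pass — values computed on the first demand:
  d2 = max2(-7, 7) = 7
  d3 = sub(7, -7) = 14
  d4 = sub(-7, 7) = -14
  d6 = sub(-14, 14) = -28
  d7 = add(14, -14) = 0
  d8 = min2(-28, 14) = -28
  d9 = min2(0, 7) = 0
  d11 = min2(0, -28) = -28

Second demand — change propagation:
  d2: re-runs because s5 -7->0; new result 7 (unchanged).
  d3: re-runs because s5 -7->0; new result 7.
  d4: re-runs because s5 -7->0; new result -7.
  d6: re-runs because d4 -14->-7; d3 14->7; new result -14.
  d7: re-runs because d3 14->7; d4 -14->-7; new result 0 (unchanged).
  d8: re-runs because d6 -28->-14; d3 14->7; new result -14.
  d9: re-examined; everything it read last time is the same (d7 unchanged, d2 unchanged) — cache 0 kept, no run.
  d11: re-runs because d8 -28->-14; new result -14.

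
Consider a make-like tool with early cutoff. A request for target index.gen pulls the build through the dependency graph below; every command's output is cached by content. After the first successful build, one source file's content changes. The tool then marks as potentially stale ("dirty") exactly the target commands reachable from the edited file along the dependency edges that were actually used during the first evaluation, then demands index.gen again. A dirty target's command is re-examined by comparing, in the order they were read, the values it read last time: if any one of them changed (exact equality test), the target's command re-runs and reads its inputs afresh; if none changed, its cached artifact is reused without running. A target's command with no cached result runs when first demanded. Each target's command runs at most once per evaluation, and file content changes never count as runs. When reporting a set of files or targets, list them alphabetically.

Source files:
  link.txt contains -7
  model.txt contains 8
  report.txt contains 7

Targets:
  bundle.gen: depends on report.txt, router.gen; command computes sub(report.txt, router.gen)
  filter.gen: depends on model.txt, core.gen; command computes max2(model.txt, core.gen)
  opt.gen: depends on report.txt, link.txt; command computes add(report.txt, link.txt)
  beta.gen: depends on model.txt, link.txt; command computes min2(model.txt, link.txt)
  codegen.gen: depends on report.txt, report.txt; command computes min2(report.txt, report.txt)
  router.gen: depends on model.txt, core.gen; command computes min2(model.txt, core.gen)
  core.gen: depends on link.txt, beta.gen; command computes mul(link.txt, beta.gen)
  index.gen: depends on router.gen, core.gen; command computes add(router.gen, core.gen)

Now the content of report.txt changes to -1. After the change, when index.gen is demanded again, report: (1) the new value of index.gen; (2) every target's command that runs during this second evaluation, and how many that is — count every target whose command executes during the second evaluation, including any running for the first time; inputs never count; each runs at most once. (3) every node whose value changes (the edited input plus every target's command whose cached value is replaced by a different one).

First demand of the output computes:
  beta.gen = min2(8, -7) = -7
  core.gen = mul(-7, -7) = 49
  router.gen = min2(8, 49) = 8
  index.gen = add(8, 49) = 57

After the edit, cleaning proceeds:
  report.txt only reaches undemanded nodes; the second demand re-runs nothing.

Note the shortcut — report.txt feeds only undemanded nodes, so no recomputation happens.

Demanding index.gen again yields 57.
0 target commands run: none.
The nodes whose values change: report.txt.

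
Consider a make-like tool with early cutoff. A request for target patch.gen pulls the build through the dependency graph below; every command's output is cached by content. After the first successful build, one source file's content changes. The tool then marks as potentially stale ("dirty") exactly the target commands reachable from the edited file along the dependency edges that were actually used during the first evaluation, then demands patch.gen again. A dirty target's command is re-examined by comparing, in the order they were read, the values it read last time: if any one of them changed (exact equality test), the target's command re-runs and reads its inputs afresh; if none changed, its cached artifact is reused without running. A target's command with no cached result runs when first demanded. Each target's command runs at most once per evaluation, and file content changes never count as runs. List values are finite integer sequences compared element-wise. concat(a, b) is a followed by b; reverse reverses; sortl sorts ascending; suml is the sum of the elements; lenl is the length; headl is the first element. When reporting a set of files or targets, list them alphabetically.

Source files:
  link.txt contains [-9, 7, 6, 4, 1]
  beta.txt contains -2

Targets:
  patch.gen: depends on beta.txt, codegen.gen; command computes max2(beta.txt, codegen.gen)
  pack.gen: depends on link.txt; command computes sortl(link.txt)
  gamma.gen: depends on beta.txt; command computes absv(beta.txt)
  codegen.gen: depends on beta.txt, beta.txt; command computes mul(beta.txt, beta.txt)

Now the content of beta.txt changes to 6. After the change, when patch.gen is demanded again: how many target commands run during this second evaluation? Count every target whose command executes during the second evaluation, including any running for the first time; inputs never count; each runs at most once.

2 target commands run: codegen.gen, patch.gen.

First demand of the output computes:
  codegen.gen = mul(-2, -2) = 4
  patch.gen = max2(-2, 4) = 4

After the edit, cleaning proceeds:
  codegen.gen: a read changed (beta.txt -2->6; beta.txt -2->6) — executes, giving 36.
  patch.gen: a read changed (beta.txt -2->6; codegen.gen 4->36) — executes, giving 36.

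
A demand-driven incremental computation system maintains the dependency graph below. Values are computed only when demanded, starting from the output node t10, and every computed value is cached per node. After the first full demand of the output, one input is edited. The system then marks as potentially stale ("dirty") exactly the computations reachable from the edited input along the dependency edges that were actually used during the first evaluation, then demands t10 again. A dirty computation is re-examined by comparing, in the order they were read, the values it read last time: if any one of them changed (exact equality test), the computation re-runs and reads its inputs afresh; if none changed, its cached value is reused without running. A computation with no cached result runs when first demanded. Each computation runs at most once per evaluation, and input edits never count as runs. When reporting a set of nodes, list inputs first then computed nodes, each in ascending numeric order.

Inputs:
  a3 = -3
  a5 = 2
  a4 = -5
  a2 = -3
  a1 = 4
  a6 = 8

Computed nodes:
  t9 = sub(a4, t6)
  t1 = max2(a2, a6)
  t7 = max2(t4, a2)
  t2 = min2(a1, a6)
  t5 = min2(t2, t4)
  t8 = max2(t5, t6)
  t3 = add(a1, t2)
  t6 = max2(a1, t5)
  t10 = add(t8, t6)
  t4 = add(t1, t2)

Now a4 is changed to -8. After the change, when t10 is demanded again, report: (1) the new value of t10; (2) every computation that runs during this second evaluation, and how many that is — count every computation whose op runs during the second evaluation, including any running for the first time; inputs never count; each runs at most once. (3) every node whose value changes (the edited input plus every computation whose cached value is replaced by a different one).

First evaluation (everything demanded from the output):
  t1 = max2(-3, 8) = 8
  t2 = min2(4, 8) = 4
  t4 = add(8, 4) = 12
  t5 = min2(4, 12) = 4
  t6 = max2(4, 4) = 4
  t8 = max2(4, 4) = 4
  t10 = add(4, 4) = 8

Propagation after the edit:
  a4 feeds no computation that the output demands — nothing is marked dirty and nothing runs.

Key observation: a4 is never demanded by the output, so the edit triggers no recomputation at all.

New value of t10: 8.
Computations that run: none — 0 in total.
Values that change: a4.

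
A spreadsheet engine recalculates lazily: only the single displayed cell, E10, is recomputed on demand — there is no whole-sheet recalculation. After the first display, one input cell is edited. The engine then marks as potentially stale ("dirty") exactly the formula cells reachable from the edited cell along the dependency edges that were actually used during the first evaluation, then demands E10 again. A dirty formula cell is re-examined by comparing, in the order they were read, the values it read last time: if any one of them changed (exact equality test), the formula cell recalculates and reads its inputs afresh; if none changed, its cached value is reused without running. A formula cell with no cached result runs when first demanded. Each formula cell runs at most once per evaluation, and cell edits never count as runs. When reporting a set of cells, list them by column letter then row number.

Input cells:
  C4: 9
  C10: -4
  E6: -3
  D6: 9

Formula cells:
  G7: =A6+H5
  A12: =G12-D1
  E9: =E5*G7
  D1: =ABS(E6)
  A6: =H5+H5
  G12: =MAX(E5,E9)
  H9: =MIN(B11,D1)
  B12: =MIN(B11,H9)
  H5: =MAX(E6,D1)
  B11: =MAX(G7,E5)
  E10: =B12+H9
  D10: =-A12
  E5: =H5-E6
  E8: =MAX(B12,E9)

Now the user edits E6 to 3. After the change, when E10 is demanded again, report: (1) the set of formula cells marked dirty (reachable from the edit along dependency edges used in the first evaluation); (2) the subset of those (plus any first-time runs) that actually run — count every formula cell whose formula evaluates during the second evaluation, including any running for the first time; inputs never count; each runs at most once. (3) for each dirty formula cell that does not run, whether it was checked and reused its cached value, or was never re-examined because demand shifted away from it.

Marked dirty: A6, B11, B12, D1, E5, E10, G7, H5, H9.
Formula cells that run: B11, D1, E5, H5 — 4 in total.
Checked but reused from cache: A6, B12, E10, G7, H9.
Key observation: the cutoff stops propagation at A6 — its inputs' values are unchanged, so it reuses its cache.

First evaluation (everything demanded from the output):
  D1 = ABS(-3) = 3
  H5 = MAX(-3, 3) = 3
  A6 = 3 + 3 = 6
  E5 = 3 - -3 = 6
  G7 = 6 + 3 = 9
  B11 = MAX(9, 6) = 9
  H9 = MIN(9, 3) = 3
  B12 = MIN(9, 3) = 3
  E10 = 3 + 3 = 6

Propagation after the edit:
  D1: runs — E6 -3->3; result 3 (same value as before).
  H5: runs — E6 -3->3; result 3 (same value as before).
  A6: checked — values it read are unchanged (H5 unchanged, H5 unchanged); reused cached 6 without running.
  E5: runs — E6 -3->3; result 0.
  G7: checked — values it read are unchanged (A6 unchanged, H5 unchanged); reused cached 9 without running.
  B11: runs — E5 6->0; result 9 (same value as before).
  H9: checked — values it read are unchanged (B11 unchanged, D1 unchanged); reused cached 3 without running.
  B12: checked — values it read are unchanged (B11 unchanged, H9 unchanged); reused cached 3 without running.
  E10: checked — values it read are unchanged (B12 unchanged, H9 unchanged); reused cached 6 without running.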